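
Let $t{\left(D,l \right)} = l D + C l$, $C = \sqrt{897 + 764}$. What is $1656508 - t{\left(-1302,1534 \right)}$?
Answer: $3653776 - 1534 \sqrt{1661} \approx 3.5913 \cdot 10^{6}$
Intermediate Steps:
$C = \sqrt{1661} \approx 40.755$
$t{\left(D,l \right)} = D l + l \sqrt{1661}$ ($t{\left(D,l \right)} = l D + \sqrt{1661} l = D l + l \sqrt{1661}$)
$1656508 - t{\left(-1302,1534 \right)} = 1656508 - 1534 \left(-1302 + \sqrt{1661}\right) = 1656508 - \left(-1997268 + 1534 \sqrt{1661}\right) = 1656508 + \left(1997268 - 1534 \sqrt{1661}\right) = 3653776 - 1534 \sqrt{1661}$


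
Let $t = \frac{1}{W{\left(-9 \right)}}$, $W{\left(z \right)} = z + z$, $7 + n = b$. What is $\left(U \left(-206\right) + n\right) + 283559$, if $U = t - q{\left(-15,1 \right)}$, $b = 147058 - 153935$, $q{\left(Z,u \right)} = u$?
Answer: $\frac{2492032}{9} \approx 2.7689 \cdot 10^{5}$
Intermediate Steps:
$b = -6877$
$n = -6884$ ($n = -7 - 6877 = -6884$)
$W{\left(z \right)} = 2 z$
$t = - \frac{1}{18}$ ($t = \frac{1}{2 \left(-9\right)} = \frac{1}{-18} = - \frac{1}{18} \approx -0.055556$)
$U = - \frac{19}{18}$ ($U = - \frac{1}{18} - 1 = - \frac{19}{18} \approx -1.0556$)
$\left(U \left(-206\right) + n\right) + 283559 = \left(\left(- \frac{19}{18}\right) \left(-206\right) - 6884\right) + 283559 = \left(\frac{1957}{9} - 6884\right) + 283559 = - \frac{59999}{9} + 283559 = \frac{2492032}{9}$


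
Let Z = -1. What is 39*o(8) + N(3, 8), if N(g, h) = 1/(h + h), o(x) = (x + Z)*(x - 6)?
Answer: 8737/16 ≈ 546.06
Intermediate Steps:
o(x) = (-1 + x)*(-6 + x) (o(x) = (x - 1)*(x - 6) = (-1 + x)*(-6 + x))
N(g, h) = 1/(2*h)
39*o(8) + N(3, 8) = 39*(6 + 8² - 7*8) + (½)/8 = 39*(6 + 64 - 56) + (½)*(⅛) = 39*14 + 1/16 = 546 + 1/16 = 8737/16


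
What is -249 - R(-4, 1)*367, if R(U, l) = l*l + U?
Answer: 852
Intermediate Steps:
R(U, l) = U + l² (R(U, l) = l² + U = U + l²)
-249 - R(-4, 1)*367 = -249 - (-4 + 1²)*367 = -249 - (-4 + 1)*367 = -249 - 1*(-3)*367 = -249 + 3*367 = -249 + 1101 = 852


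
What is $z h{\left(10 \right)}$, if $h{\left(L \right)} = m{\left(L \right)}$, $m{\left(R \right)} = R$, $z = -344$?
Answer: $-3440$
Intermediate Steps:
$h{\left(L \right)} = L$
$z h{\left(10 \right)} = \left(-344\right) 10 = -3440$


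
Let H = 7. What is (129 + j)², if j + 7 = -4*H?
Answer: 8836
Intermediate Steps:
j = -35 (j = -7 - 4*7 = -7 - 28 = -35)
(129 + j)² = (129 - 35)² = 94² = 8836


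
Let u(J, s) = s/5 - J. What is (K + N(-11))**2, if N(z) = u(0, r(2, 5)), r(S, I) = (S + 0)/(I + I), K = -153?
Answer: 14622976/625 ≈ 23397.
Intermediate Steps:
r(S, I) = S/(2*I) (r(S, I) = S/((2*I)) = S*(1/(2*I)) = S/(2*I))
u(J, s) = -J + s/5 (u(J, s) = s*(1/5) - J = s/5 - J = -J + s/5)
N(z) = 1/25 (N(z) = -1*0 + ((1/2)*2/5)/5 = 0 + ((1/2)*2*(1/5))/5 = 0 + (1/5)*(1/5) = 0 + 1/25 = 1/25)
(K + N(-11))**2 = (-153 + 1/25)**2 = (-3824/25)**2 = 14622976/625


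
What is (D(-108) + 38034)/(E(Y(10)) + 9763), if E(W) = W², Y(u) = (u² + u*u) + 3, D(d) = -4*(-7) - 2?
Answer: 9515/12743 ≈ 0.74668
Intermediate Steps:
D(d) = 26 (D(d) = 28 - 2 = 26)
Y(u) = 3 + 2*u² (Y(u) = (u² + u²) + 3 = 2*u² + 3 = 3 + 2*u²)
(D(-108) + 38034)/(E(Y(10)) + 9763) = (26 + 38034)/((3 + 2*10²)² + 9763) = 38060/((3 + 2*100)² + 9763) = 38060/((3 + 200)² + 9763) = 38060/(203² + 9763) = 38060/(41209 + 9763) = 38060/50972 = 38060*(1/50972) = 9515/12743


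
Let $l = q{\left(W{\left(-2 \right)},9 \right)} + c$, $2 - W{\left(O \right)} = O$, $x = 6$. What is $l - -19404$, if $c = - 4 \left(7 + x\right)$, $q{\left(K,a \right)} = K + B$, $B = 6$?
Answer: $19362$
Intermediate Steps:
$W{\left(O \right)} = 2 - O$
$q{\left(K,a \right)} = 6 + K$ ($q{\left(K,a \right)} = K + 6 = 6 + K$)
$c = -52$ ($c = - 4 \left(7 + 6\right) = \left(-4\right) 13 = -52$)
$l = -42$ ($l = \left(6 + \left(2 - -2\right)\right) - 52 = \left(6 + \left(2 + 2\right)\right) - 52 = \left(6 + 4\right) - 52 = 10 - 52 = -42$)
$l - -19404 = -42 - -19404 = -42 + 19404 = 19362$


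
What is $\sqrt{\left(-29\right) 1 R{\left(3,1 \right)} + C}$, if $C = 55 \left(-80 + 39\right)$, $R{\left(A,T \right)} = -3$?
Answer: $2 i \sqrt{542} \approx 46.562 i$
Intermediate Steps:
$C = -2255$ ($C = 55 \left(-41\right) = -2255$)
$\sqrt{\left(-29\right) 1 R{\left(3,1 \right)} + C} = \sqrt{\left(-29\right) 1 \left(-3\right) - 2255} = \sqrt{\left(-29\right) \left(-3\right) - 2255} = \sqrt{87 - 2255} = \sqrt{-2168} = 2 i \sqrt{542}$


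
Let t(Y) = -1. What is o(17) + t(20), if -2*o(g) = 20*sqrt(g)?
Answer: -1 - 10*sqrt(17) ≈ -42.231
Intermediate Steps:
o(g) = -10*sqrt(g)
o(17) + t(20) = -10*sqrt(17) - 1 = -1 - 10*sqrt(17)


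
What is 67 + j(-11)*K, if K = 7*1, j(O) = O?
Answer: -10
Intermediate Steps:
K = 7
67 + j(-11)*K = 67 - 11*7 = 67 - 77 = -10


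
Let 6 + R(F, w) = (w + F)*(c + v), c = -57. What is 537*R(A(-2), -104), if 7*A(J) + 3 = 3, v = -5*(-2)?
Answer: 2621634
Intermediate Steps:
v = 10
A(J) = 0 (A(J) = -3/7 + (⅐)*3 = -3/7 + 3/7 = 0)
R(F, w) = -6 - 47*F - 47*w (R(F, w) = -6 + (w + F)*(-57 + 10) = -6 + (F + w)*(-47) = -6 + (-47*F - 47*w) = -6 - 47*F - 47*w)
537*R(A(-2), -104) = 537*(-6 - 47*0 - 47*(-104)) = 537*(-6 + 0 + 4888) = 537*4882 = 2621634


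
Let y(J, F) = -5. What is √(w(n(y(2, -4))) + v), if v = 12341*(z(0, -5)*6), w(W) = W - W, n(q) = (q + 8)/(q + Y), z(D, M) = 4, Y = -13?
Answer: 2*√74046 ≈ 544.23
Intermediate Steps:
n(q) = (8 + q)/(-13 + q) (n(q) = (q + 8)/(q - 13) = (8 + q)/(-13 + q))
w(W) = 0
v = 296184 (v = 12341*(4*6) = 12341*24 = 296184)
√(w(n(y(2, -4))) + v) = √(0 + 296184) = √296184 = 2*√74046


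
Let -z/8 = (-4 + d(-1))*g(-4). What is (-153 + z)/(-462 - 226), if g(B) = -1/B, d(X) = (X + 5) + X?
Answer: 151/688 ≈ 0.21948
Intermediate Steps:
d(X) = 5 + 2*X (d(X) = (5 + X) + X = 5 + 2*X)
z = 2 (z = -8*(-4 + (5 + 2*(-1)))*(-1/(-4)) = -8*(-4 + (5 - 2))*(-1*(-1/4)) = -8*(-4 + 3)/4 = -(-8)/4 = -8*(-1/4) = 2)
(-153 + z)/(-462 - 226) = (-153 + 2)/(-462 - 226) = -151/(-688) = -151*(-1/688) = 151/688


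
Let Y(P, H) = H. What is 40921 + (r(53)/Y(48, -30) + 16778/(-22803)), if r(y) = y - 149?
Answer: 4665888773/114015 ≈ 40923.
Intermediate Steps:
r(y) = -149 + y
40921 + (r(53)/Y(48, -30) + 16778/(-22803)) = 40921 + ((-149 + 53)/(-30) + 16778/(-22803)) = 40921 + (-96*(-1/30) + 16778*(-1/22803)) = 40921 + (16/5 - 16778/22803) = 40921 + 280958/114015 = 4665888773/114015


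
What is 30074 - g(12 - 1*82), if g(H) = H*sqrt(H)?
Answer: 30074 + 70*I*sqrt(70) ≈ 30074.0 + 585.66*I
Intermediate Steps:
g(H) = H**(3/2)
30074 - g(12 - 1*82) = 30074 - (12 - 1*82)**(3/2) = 30074 - (12 - 82)**(3/2) = 30074 - (-70)**(3/2) = 30074 - (-70)*I*sqrt(70) = 30074 + 70*I*sqrt(70)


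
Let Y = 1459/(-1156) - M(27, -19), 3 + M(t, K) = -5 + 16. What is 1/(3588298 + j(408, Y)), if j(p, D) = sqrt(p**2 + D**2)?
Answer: 4795171796128/17206505143136034391 - 3468*sqrt(24729608417)/17206505143136034391 ≈ 2.7865e-7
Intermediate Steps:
M(t, K) = 8 (M(t, K) = -3 + (-5 + 16) = -3 + 11 = 8)
Y = -10707/1156 (Y = 1459/(-1156) - 1*8 = 1459*(-1/1156) - 8 = -1459/1156 - 8 = -10707/1156 ≈ -9.2621)
j(p, D) = sqrt(D**2 + p**2)
1/(3588298 + j(408, Y)) = 1/(3588298 + sqrt((-10707/1156)**2 + 408**2)) = 1/(3588298 + sqrt(114639849/1336336 + 166464)) = 1/(3588298 + sqrt(222566475753/1336336)) = 1/(3588298 + 3*sqrt(24729608417)/1156)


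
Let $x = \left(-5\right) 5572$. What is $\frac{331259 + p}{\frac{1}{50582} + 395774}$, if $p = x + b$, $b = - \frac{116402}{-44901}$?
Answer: $\frac{689080351362382}{898874936098569} \approx 0.7666$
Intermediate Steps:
$b = \frac{116402}{44901}$ ($b = \left(-116402\right) \left(- \frac{1}{44901}\right) = \frac{116402}{44901} \approx 2.5924$)
$x = -27860$
$p = - \frac{1250825458}{44901}$ ($p = -27860 + \frac{116402}{44901} = - \frac{1250825458}{44901} \approx -27857.0$)
$\frac{331259 + p}{\frac{1}{50582} + 395774} = \frac{331259 - \frac{1250825458}{44901}}{\frac{1}{50582} + 395774} = \frac{13623034901}{44901 \left(\frac{1}{50582} + 395774\right)} = \frac{13623034901}{44901 \cdot \frac{20019040469}{50582}} = \frac{13623034901}{44901} \cdot \frac{50582}{20019040469} = \frac{689080351362382}{898874936098569}$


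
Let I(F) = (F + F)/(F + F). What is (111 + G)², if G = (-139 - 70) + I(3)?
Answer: 9409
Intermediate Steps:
I(F) = 1 (I(F) = (2*F)/((2*F)) = (2*F)*(1/(2*F)) = 1)
G = -208 (G = (-139 - 70) + 1 = -209 + 1 = -208)
(111 + G)² = (111 - 208)² = (-97)² = 9409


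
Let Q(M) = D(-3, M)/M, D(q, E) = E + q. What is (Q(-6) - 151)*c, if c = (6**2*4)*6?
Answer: -129168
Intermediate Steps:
c = 864 (c = (36*4)*6 = 144*6 = 864)
Q(M) = (-3 + M)/M (Q(M) = (M - 3)/M = (-3 + M)/M)
(Q(-6) - 151)*c = ((-3 - 6)/(-6) - 151)*864 = (-1/6*(-9) - 151)*864 = (3/2 - 151)*864 = -299/2*864 = -129168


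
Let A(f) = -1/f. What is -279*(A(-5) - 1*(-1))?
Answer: -1674/5 ≈ -334.80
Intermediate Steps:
-279*(A(-5) - 1*(-1)) = -279*(-1/(-5) - 1*(-1)) = -279*(-1*(-⅕) + 1) = -279*(⅕ + 1) = -279*6/5 = -1674/5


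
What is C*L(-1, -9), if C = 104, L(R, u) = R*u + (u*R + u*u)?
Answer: 10296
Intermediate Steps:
L(R, u) = u² + 2*R*u (L(R, u) = R*u + (R*u + u²) = R*u + (u² + R*u) = u² + 2*R*u)
C*L(-1, -9) = 104*(-9*(-9 + 2*(-1))) = 104*(-9*(-9 - 2)) = 104*(-9*(-11)) = 104*99 = 10296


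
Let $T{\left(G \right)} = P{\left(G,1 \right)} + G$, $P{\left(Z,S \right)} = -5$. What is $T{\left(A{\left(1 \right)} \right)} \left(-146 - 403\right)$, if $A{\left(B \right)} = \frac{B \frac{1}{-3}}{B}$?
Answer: $2928$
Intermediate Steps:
$A{\left(B \right)} = - \frac{1}{3}$ ($A{\left(B \right)} = \frac{B \left(- \frac{1}{3}\right)}{B} = \frac{\left(- \frac{1}{3}\right) B}{B} = - \frac{1}{3}$)
$T{\left(G \right)} = -5 + G$
$T{\left(A{\left(1 \right)} \right)} \left(-146 - 403\right) = \left(-5 - \frac{1}{3}\right) \left(-146 - 403\right) = \left(- \frac{16}{3}\right) \left(-549\right) = 2928$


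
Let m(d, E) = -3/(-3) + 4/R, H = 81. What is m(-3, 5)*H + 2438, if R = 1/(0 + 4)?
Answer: 3815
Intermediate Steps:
R = 1/4 ≈ 0.25000
m(d, E) = 17 (m(d, E) = -3/(-3) + 4/(1/4) = -3*(-1/3) + 4*4 = 1 + 16 = 17)
m(-3, 5)*H + 2438 = 17*81 + 2438 = 1377 + 2438 = 3815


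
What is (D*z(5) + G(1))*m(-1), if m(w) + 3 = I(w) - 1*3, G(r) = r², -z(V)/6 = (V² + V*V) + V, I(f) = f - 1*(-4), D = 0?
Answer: -3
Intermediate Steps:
I(f) = 4 + f (I(f) = f + 4 = 4 + f)
z(V) = -12*V² - 6*V (z(V) = -6*((V² + V*V) + V) = -6*((V² + V²) + V) = -6*(2*V² + V) = -6*(V + 2*V²) = -12*V² - 6*V)
m(w) = -2 + w (m(w) = -3 + ((4 + w) - 1*3) = -3 + ((4 + w) - 3) = -3 + (1 + w) = -2 + w)
(D*z(5) + G(1))*m(-1) = (0*(-6*5*(1 + 2*5)) + 1²)*(-2 - 1) = (0*(-6*5*(1 + 10)) + 1)*(-3) = (0*(-6*5*11) + 1)*(-3) = (0*(-330) + 1)*(-3) = (0 + 1)*(-3) = 1*(-3) = -3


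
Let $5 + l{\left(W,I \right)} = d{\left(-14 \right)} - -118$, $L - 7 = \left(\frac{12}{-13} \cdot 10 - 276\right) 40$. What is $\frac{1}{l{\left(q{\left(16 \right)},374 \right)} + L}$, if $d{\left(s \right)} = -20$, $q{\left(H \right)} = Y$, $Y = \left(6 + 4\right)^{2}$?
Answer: $- \frac{13}{147020} \approx -8.8423 \cdot 10^{-5}$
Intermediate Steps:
$Y = 100$ ($Y = 10^{2} = 100$)
$q{\left(H \right)} = 100$
$L = - \frac{148229}{13}$ ($L = 7 + \left(\frac{12}{-13} \cdot 10 - 276\right) 40 = 7 + \left(12 \left(- \frac{1}{13}\right) 10 - 276\right) 40 = 7 + \left(\left(- \frac{12}{13}\right) 10 - 276\right) 40 = 7 + \left(- \frac{120}{13} - 276\right) 40 = 7 - \frac{148320}{13} = - \frac{148229}{13} \approx -11402.0$)
$l{\left(W,I \right)} = 93$ ($l{\left(W,I \right)} = -5 - -98 = -5 + \left(-20 + 118\right) = -5 + 98 = 93$)
$\frac{1}{l{\left(q{\left(16 \right)},374 \right)} + L} = \frac{1}{93 - \frac{148229}{13}} = \frac{1}{- \frac{147020}{13}} = - \frac{13}{147020}$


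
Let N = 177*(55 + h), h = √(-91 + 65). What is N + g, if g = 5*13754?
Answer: 78505 + 177*I*√26 ≈ 78505.0 + 902.53*I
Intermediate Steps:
h = I*√26 (h = √(-26) = I*√26 ≈ 5.099*I)
N = 9735 + 177*I*√26 (N = 177*(55 + I*√26) = 9735 + 177*I*√26 ≈ 9735.0 + 902.53*I)
g = 68770
N + g = (9735 + 177*I*√26) + 68770 = 78505 + 177*I*√26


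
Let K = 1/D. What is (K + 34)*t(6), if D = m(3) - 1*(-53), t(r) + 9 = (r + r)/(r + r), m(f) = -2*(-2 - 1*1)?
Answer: -16056/59 ≈ -272.14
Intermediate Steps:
m(f) = 6 (m(f) = -2*(-2 - 1) = -2*(-3) = 6)
t(r) = -8 (t(r) = -9 + (r + r)/(r + r) = -9 + (2*r)/((2*r)) = -9 + (2*r)*(1/(2*r)) = -9 + 1 = -8)
D = 59 (D = 6 - 1*(-53) = 6 + 53 = 59)
K = 1/59 ≈ 0.016949
(K + 34)*t(6) = (1/59 + 34)*(-8) = (2007/59)*(-8) = -16056/59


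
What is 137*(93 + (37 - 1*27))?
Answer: 14111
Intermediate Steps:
137*(93 + (37 - 1*27)) = 137*(93 + (37 - 27)) = 137*(93 + 10) = 137*103 = 14111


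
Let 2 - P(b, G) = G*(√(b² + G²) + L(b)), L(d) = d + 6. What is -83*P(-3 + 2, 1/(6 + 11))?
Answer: -2407/17 + 83*√290/289 ≈ -136.70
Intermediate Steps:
L(d) = 6 + d
P(b, G) = 2 - G*(6 + b + √(G² + b²)) (P(b, G) = 2 - G*(√(b² + G²) + (6 + b)) = 2 - G*(√(G² + b²) + (6 + b)) = 2 - G*(6 + b + √(G² + b²)))
-83*P(-3 + 2, 1/(6 + 11)) = -83*(2 - √((1/(6 + 11))² + (-3 + 2)²)/(6 + 11) - (6 + (-3 + 2))/(6 + 11)) = -83*(2 - 1*√((1/17)² + (-1)²)/17 - 1*(6 - 1)/17) = -83*(2 - 1*1/17*√((1/17)² + 1) - 1*1/17*5) = -83*(2 - 1*1/17*√(1/289 + 1) - 5/17) = -83*(2 - 1*1/17*√(290/289) - 5/17) = -83*(2 - 1*1/17*√290/17 - 5/17) = -83*(2 - √290/289 - 5/17) = -83*(29/17 - √290/289) = -2407/17 + 83*√290/289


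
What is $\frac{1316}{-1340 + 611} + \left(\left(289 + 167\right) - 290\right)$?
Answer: $\frac{119698}{729} \approx 164.19$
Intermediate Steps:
$\frac{1316}{-1340 + 611} + \left(\left(289 + 167\right) - 290\right) = \frac{1316}{-729} + \left(456 - 290\right) = 1316 \left(- \frac{1}{729}\right) + 166 = - \frac{1316}{729} + 166 = \frac{119698}{729}$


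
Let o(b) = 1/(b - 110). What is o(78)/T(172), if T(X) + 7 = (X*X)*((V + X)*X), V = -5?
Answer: -1/27192665888 ≈ -3.6775e-11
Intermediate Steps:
o(b) = 1/(-110 + b)
T(X) = -7 + X³*(-5 + X) (T(X) = -7 + (X*X)*((-5 + X)*X) = -7 + X²*(X*(-5 + X)) = -7 + X³*(-5 + X))
o(78)/T(172) = 1/((-110 + 78)*(-7 + 172⁴ - 5*172³)) = 1/((-32)*(-7 + 875213056 - 5*5088448)) = -1/(32*(-7 + 875213056 - 25442240)) = -1/32/849770809 = -1/32*1/849770809 = -1/27192665888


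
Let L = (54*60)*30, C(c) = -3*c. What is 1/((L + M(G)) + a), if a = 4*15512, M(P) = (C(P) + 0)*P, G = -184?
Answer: 1/57680 ≈ 1.7337e-5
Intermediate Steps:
L = 97200 (L = 3240*30 = 97200)
M(P) = -3*P**2 (M(P) = (-3*P + 0)*P = (-3*P)*P = -3*P**2)
a = 62048
1/((L + M(G)) + a) = 1/((97200 - 3*(-184)**2) + 62048) = 1/((97200 - 3*33856) + 62048) = 1/((97200 - 101568) + 62048) = 1/(-4368 + 62048) = 1/57680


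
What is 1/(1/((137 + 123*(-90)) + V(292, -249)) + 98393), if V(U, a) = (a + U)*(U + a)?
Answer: 9084/893802011 ≈ 1.0163e-5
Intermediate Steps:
V(U, a) = (U + a)**2 (V(U, a) = (U + a)*(U + a) = (U + a)**2)
1/(1/((137 + 123*(-90)) + V(292, -249)) + 98393) = 1/(1/((137 + 123*(-90)) + (292 - 249)**2) + 98393) = 1/(1/((137 - 11070) + 43**2) + 98393) = 1/(1/(-10933 + 1849) + 98393) = 1/(1/(-9084) + 98393) = 1/(-1/9084 + 98393) = 1/(893802011/9084) = 9084/893802011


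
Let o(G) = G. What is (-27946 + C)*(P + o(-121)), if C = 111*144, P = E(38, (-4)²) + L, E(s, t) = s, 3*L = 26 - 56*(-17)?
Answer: -2906766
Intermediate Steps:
L = 326 (L = (26 - 56*(-17))/3 = (26 + 952)/3 = (⅓)*978 = 326)
P = 364 (P = 38 + 326 = 364)
C = 15984
(-27946 + C)*(P + o(-121)) = (-27946 + 15984)*(364 - 121) = -11962*243 = -2906766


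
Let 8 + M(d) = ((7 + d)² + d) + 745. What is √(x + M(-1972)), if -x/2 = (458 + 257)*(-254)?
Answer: √4223210 ≈ 2055.0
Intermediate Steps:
M(d) = 737 + d + (7 + d)² (M(d) = -8 + (((7 + d)² + d) + 745) = -8 + ((d + (7 + d)²) + 745) = -8 + (745 + d + (7 + d)²) = 737 + d + (7 + d)²)
x = 363220 (x = -2*(458 + 257)*(-254) = -1430*(-254) = -2*(-181610) = 363220)
√(x + M(-1972)) = √(363220 + (737 - 1972 + (7 - 1972)²)) = √(363220 + (737 - 1972 + (-1965)²)) = √(363220 + (737 - 1972 + 3861225)) = √(363220 + 3859990) = √4223210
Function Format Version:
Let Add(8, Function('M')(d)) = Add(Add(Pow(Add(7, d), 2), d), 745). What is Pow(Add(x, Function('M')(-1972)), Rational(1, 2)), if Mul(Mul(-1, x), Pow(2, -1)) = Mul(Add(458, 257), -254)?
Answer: Pow(4223210, Rational(1, 2)) ≈ 2055.0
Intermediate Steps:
Function('M')(d) = Add(737, d, Pow(Add(7, d), 2)) (Function('M')(d) = Add(-8, Add(Add(Pow(Add(7, d), 2), d), 745)) = Add(-8, Add(Add(d, Pow(Add(7, d), 2)), 745)) = Add(-8, Add(745, d, Pow(Add(7, d), 2))) = Add(737, d, Pow(Add(7, d), 2)))
x = 363220 (x = Mul(-2, Mul(Add(458, 257), -254)) = Mul(-2, Mul(715, -254)) = Mul(-2, -181610) = 363220)
Pow(Add(x, Function('M')(-1972)), Rational(1, 2)) = Pow(Add(363220, Add(737, -1972, Pow(Add(7, -1972), 2))), Rational(1, 2)) = Pow(Add(363220, Add(737, -1972, Pow(-1965, 2))), Rational(1, 2)) = Pow(Add(363220, Add(737, -1972, 3861225)), Rational(1, 2)) = Pow(Add(363220, 3859990), Rational(1, 2)) = Pow(4223210, Rational(1, 2))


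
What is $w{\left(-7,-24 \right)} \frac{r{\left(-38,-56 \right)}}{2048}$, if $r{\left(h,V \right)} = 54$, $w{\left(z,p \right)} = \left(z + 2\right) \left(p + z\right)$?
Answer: $\frac{4185}{1024} \approx 4.0869$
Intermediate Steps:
$w{\left(z,p \right)} = \left(2 + z\right) \left(p + z\right)$
$w{\left(-7,-24 \right)} \frac{r{\left(-38,-56 \right)}}{2048} = \left(\left(-7\right)^{2} + 2 \left(-24\right) + 2 \left(-7\right) - -168\right) \frac{54}{2048} = \left(49 - 48 - 14 + 168\right) 54 \cdot \frac{1}{2048} = 155 \cdot \frac{27}{1024} = \frac{4185}{1024}$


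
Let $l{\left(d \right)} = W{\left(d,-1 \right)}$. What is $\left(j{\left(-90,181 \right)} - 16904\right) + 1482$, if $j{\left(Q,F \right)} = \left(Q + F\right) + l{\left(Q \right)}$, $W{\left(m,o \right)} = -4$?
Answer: $-15335$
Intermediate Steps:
$l{\left(d \right)} = -4$
$j{\left(Q,F \right)} = -4 + F + Q$ ($j{\left(Q,F \right)} = \left(Q + F\right) - 4 = \left(F + Q\right) - 4 = -4 + F + Q$)
$\left(j{\left(-90,181 \right)} - 16904\right) + 1482 = \left(\left(-4 + 181 - 90\right) - 16904\right) + 1482 = \left(87 - 16904\right) + 1482 = -16817 + 1482 = -15335$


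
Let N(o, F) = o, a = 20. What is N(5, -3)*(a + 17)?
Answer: 185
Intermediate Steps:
N(5, -3)*(a + 17) = 5*(20 + 17) = 5*37 = 185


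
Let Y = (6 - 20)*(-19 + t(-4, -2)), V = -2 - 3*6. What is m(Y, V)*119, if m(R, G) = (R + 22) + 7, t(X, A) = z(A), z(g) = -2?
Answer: 38437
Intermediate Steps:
t(X, A) = -2
V = -20 (V = -2 - 18 = -20)
Y = 294 (Y = (6 - 20)*(-19 - 2) = -14*(-21) = 294)
m(R, G) = 29 + R (m(R, G) = (22 + R) + 7 = 29 + R)
m(Y, V)*119 = (29 + 294)*119 = 323*119 = 38437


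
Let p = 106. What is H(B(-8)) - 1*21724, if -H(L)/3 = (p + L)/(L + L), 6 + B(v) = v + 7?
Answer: -303839/14 ≈ -21703.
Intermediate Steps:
B(v) = 1 + v (B(v) = -6 + (v + 7) = -6 + (7 + v) = 1 + v)
H(L) = -3*(106 + L)/(2*L) (H(L) = -3*(106 + L)/(L + L) = -3*(106 + L)/(2*L))
H(B(-8)) - 1*21724 = (-3/2 - 159/(1 - 8)) - 1*21724 = (-3/2 - 159/(-7)) - 21724 = (-3/2 - 159*(-⅐)) - 21724 = (-3/2 + 159/7) - 21724 = 297/14 - 21724 = -303839/14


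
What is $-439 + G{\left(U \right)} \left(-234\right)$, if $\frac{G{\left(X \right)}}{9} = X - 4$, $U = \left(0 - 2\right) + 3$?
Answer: $5879$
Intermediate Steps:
$U = 1$ ($U = -2 + 3 = 1$)
$G{\left(X \right)} = -36 + 9 X$ ($G{\left(X \right)} = 9 \left(X - 4\right) = 9 \left(-4 + X\right) = -36 + 9 X$)
$-439 + G{\left(U \right)} \left(-234\right) = -439 + \left(-36 + 9 \cdot 1\right) \left(-234\right) = -439 + \left(-36 + 9\right) \left(-234\right) = -439 - -6318 = -439 + 6318 = 5879$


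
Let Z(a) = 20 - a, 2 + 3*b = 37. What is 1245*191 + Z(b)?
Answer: 713410/3 ≈ 2.3780e+5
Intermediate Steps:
b = 35/3 (b = -⅔ + (⅓)*37 = -⅔ + 37/3 = 35/3 ≈ 11.667)
1245*191 + Z(b) = 1245*191 + (20 - 1*35/3) = 237795 + (20 - 35/3) = 237795 + 25/3 = 713410/3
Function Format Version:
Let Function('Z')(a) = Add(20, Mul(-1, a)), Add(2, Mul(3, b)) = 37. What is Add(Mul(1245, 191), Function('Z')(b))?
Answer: Rational(713410, 3) ≈ 2.3780e+5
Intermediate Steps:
b = Rational(35, 3) (b = Add(Rational(-2, 3), Mul(Rational(1, 3), 37)) = Add(Rational(-2, 3), Rational(37, 3)) = Rational(35, 3) ≈ 11.667)
Add(Mul(1245, 191), Function('Z')(b)) = Add(Mul(1245, 191), Add(20, Mul(-1, Rational(35, 3)))) = Add(237795, Add(20, Rational(-35, 3))) = Add(237795, Rational(25, 3)) = Rational(713410, 3)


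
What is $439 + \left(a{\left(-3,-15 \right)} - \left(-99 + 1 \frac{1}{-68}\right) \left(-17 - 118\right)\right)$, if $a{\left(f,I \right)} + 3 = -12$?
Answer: $- \frac{880123}{68} \approx -12943.0$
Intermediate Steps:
$a{\left(f,I \right)} = -15$ ($a{\left(f,I \right)} = -3 - 12 = -15$)
$439 + \left(a{\left(-3,-15 \right)} - \left(-99 + 1 \frac{1}{-68}\right) \left(-17 - 118\right)\right) = 439 - \left(15 + \left(-99 + 1 \frac{1}{-68}\right) \left(-17 - 118\right)\right) = 439 - \left(15 + \left(-99 + 1 \left(- \frac{1}{68}\right)\right) \left(-135\right)\right) = 439 - \left(15 + \left(-99 - \frac{1}{68}\right) \left(-135\right)\right) = 439 - \left(15 - - \frac{908955}{68}\right) = 439 - \frac{909975}{68} = - \frac{880123}{68}$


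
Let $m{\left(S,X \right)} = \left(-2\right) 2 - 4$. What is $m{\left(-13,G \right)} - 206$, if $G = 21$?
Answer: $-214$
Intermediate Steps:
$m{\left(S,X \right)} = -8$ ($m{\left(S,X \right)} = -4 - 4 = -8$)
$m{\left(-13,G \right)} - 206 = -8 - 206 = -214$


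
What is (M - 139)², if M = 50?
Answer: 7921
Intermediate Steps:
(M - 139)² = (50 - 139)² = (-89)² = 7921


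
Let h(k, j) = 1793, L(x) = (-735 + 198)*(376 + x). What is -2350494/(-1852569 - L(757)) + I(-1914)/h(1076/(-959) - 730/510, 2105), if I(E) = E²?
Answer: 69121533975/33799354 ≈ 2045.1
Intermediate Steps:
L(x) = -201912 - 537*x (L(x) = -537*(376 + x) = -201912 - 537*x)
-2350494/(-1852569 - L(757)) + I(-1914)/h(1076/(-959) - 730/510, 2105) = -2350494/(-1852569 - (-201912 - 537*757)) + (-1914)²/1793 = -2350494/(-1852569 - (-201912 - 406509)) + 3663396*(1/1793) = -2350494/(-1852569 - 1*(-608421)) + 333036/163 = -2350494/(-1852569 + 608421) + 333036/163 = -2350494/(-1244148) + 333036/163 = -2350494*(-1/1244148) + 333036/163 = 391749/207358 + 333036/163 = 69121533975/33799354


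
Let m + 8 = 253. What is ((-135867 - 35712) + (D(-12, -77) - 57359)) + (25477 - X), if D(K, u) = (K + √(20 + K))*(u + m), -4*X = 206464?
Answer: -153861 + 336*√2 ≈ -1.5339e+5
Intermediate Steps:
m = 245 (m = -8 + 253 = 245)
X = -51616 (X = -¼*206464 = -51616)
D(K, u) = (245 + u)*(K + √(20 + K)) (D(K, u) = (K + √(20 + K))*(u + 245) = (K + √(20 + K))*(245 + u) = (245 + u)*(K + √(20 + K)))
((-135867 - 35712) + (D(-12, -77) - 57359)) + (25477 - X) = ((-135867 - 35712) + ((245*(-12) + 245*√(20 - 12) - 12*(-77) - 77*√(20 - 12)) - 57359)) + (25477 - 1*(-51616)) = (-171579 + ((-2940 + 245*√8 + 924 - 154*√2) - 57359)) + (25477 + 51616) = (-171579 + ((-2940 + 245*(2*√2) + 924 - 154*√2) - 57359)) + 77093 = (-171579 + ((-2940 + 490*√2 + 924 - 154*√2) - 57359)) + 77093 = (-171579 + ((-2016 + 336*√2) - 57359)) + 77093 = (-171579 + (-59375 + 336*√2)) + 77093 = (-230954 + 336*√2) + 77093 = -153861 + 336*√2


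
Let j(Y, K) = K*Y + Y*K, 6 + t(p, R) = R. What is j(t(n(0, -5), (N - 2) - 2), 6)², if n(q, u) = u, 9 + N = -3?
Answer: 69696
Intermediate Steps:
N = -12 (N = -9 - 3 = -12)
t(p, R) = -6 + R
j(Y, K) = 2*K*Y (j(Y, K) = K*Y + K*Y = 2*K*Y)
j(t(n(0, -5), (N - 2) - 2), 6)² = (2*6*(-6 + ((-12 - 2) - 2)))² = (2*6*(-6 + (-14 - 2)))² = (2*6*(-6 - 16))² = (2*6*(-22))² = (-264)² = 69696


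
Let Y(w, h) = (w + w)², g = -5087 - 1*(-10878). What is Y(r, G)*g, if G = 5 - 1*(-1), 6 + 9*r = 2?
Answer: 370624/81 ≈ 4575.6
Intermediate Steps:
r = -4/9 (r = -⅔ + (⅑)*2 = -⅔ + 2/9 = -4/9 ≈ -0.44444)
g = 5791 (g = -5087 + 10878 = 5791)
G = 6 (G = 5 + 1 = 6)
Y(w, h) = 4*w² (Y(w, h) = (2*w)² = 4*w²)
Y(r, G)*g = (4*(-4/9)²)*5791 = (4*(16/81))*5791 = (64/81)*5791 = 370624/81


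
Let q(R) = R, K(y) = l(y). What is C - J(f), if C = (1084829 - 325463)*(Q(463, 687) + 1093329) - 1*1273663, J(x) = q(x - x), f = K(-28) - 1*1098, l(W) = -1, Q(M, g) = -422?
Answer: 829915143299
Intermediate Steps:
K(y) = -1
f = -1099 (f = -1 - 1*1098 = -1 - 1098 = -1099)
J(x) = 0 (J(x) = x - x = 0)
C = 829915143299 (C = (1084829 - 325463)*(-422 + 1093329) - 1*1273663 = 759366*1092907 - 1273663 = 829916416962 - 1273663 = 829915143299)
C - J(f) = 829915143299 - 1*0 = 829915143299 + 0 = 829915143299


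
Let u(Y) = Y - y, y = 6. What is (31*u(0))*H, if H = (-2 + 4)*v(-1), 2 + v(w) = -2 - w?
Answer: 1116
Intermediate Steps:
v(w) = -4 - w (v(w) = -2 + (-2 - w) = -4 - w)
u(Y) = -6 + Y (u(Y) = Y - 1*6 = Y - 6 = -6 + Y)
H = -6 (H = (-2 + 4)*(-4 - 1*(-1)) = 2*(-4 + 1) = 2*(-3) = -6)
(31*u(0))*H = (31*(-6 + 0))*(-6) = (31*(-6))*(-6) = -186*(-6) = 1116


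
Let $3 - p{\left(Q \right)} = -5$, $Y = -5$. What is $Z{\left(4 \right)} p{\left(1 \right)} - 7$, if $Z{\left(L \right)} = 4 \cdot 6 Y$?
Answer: $-967$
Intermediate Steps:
$p{\left(Q \right)} = 8$ ($p{\left(Q \right)} = 3 - -5 = 3 + 5 = 8$)
$Z{\left(L \right)} = -120$ ($Z{\left(L \right)} = 4 \cdot 6 \left(-5\right) = 24 \left(-5\right) = -120$)
$Z{\left(4 \right)} p{\left(1 \right)} - 7 = \left(-120\right) 8 - 7 = -960 - 7 = -967$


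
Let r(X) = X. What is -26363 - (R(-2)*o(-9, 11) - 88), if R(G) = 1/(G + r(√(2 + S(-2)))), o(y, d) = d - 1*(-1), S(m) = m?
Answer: -26269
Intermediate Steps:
o(y, d) = 1 + d (o(y, d) = d + 1 = 1 + d)
R(G) = 1/G (R(G) = 1/(G + √(2 - 2)) = 1/(G + √0) = 1/(G + 0) = 1/G)
-26363 - (R(-2)*o(-9, 11) - 88) = -26363 - ((1 + 11)/(-2) - 88) = -26363 - (-½*12 - 88) = -26363 - (-6 - 88) = -26363 - 1*(-94) = -26363 + 94 = -26269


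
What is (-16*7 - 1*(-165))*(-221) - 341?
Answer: -12054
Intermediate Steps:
(-16*7 - 1*(-165))*(-221) - 341 = (-112 + 165)*(-221) - 341 = 53*(-221) - 341 = -11713 - 341 = -12054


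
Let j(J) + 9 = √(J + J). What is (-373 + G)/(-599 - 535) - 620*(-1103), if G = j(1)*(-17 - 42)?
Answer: 387748541/567 + 59*√2/1134 ≈ 6.8386e+5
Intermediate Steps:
j(J) = -9 + √2*√J (j(J) = -9 + √(J + J) = -9 + √(2*J) = -9 + √2*√J)
G = 531 - 59*√2 (G = (-9 + √2*√1)*(-17 - 42) = (-9 + √2*1)*(-59) = (-9 + √2)*(-59) = 531 - 59*√2 ≈ 447.56)
(-373 + G)/(-599 - 535) - 620*(-1103) = (-373 + (531 - 59*√2))/(-599 - 535) - 620*(-1103) = (158 - 59*√2)/(-1134) + 683860 = (158 - 59*√2)*(-1/1134) + 683860 = (-79/567 + 59*√2/1134) + 683860 = 387748541/567 + 59*√2/1134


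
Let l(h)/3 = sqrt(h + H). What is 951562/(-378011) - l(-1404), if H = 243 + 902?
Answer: -951562/378011 - 3*I*sqrt(259) ≈ -2.5173 - 48.28*I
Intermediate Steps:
H = 1145
l(h) = 3*sqrt(1145 + h) (l(h) = 3*sqrt(h + 1145) = 3*sqrt(1145 + h))
951562/(-378011) - l(-1404) = 951562/(-378011) - 3*sqrt(1145 - 1404) = 951562*(-1/378011) - 3*sqrt(-259) = -951562/378011 - 3*I*sqrt(259)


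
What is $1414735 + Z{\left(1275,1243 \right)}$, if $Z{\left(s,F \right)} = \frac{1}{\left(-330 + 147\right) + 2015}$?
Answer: $\frac{2591794521}{1832} \approx 1.4147 \cdot 10^{6}$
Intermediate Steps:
$Z{\left(s,F \right)} = \frac{1}{1832}$ ($Z{\left(s,F \right)} = \frac{1}{-183 + 2015} = \frac{1}{1832}$)
$1414735 + Z{\left(1275,1243 \right)} = 1414735 + \frac{1}{1832} = \frac{2591794521}{1832}$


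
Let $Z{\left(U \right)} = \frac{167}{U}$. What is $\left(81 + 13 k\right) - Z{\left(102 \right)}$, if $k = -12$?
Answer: $- \frac{7817}{102} \approx -76.637$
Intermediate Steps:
$\left(81 + 13 k\right) - Z{\left(102 \right)} = \left(81 + 13 \left(-12\right)\right) - \frac{167}{102} = \left(81 - 156\right) - 167 \cdot \frac{1}{102} = -75 - \frac{167}{102} = - \frac{7817}{102}$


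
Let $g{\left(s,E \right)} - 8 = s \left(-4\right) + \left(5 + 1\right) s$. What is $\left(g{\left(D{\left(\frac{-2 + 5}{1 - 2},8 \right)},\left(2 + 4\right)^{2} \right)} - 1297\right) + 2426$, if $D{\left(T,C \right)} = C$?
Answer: $1153$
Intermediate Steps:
$g{\left(s,E \right)} = 8 + 2 s$ ($g{\left(s,E \right)} = 8 + \left(s \left(-4\right) + \left(5 + 1\right) s\right) = 8 + \left(- 4 s + 6 s\right) = 8 + 2 s$)
$\left(g{\left(D{\left(\frac{-2 + 5}{1 - 2},8 \right)},\left(2 + 4\right)^{2} \right)} - 1297\right) + 2426 = \left(\left(8 + 2 \cdot 8\right) - 1297\right) + 2426 = \left(\left(8 + 16\right) - 1297\right) + 2426 = \left(24 - 1297\right) + 2426 = -1273 + 2426 = 1153$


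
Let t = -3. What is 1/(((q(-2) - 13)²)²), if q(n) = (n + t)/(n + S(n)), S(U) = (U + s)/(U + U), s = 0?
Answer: 81/707281 ≈ 0.00011452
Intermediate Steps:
S(U) = ½ (S(U) = (U + 0)/(U + U) = U/((2*U)) = U*(1/(2*U)) = ½)
q(n) = (-3 + n)/(½ + n) (q(n) = (n - 3)/(n + ½) = (-3 + n)/(½ + n))
1/(((q(-2) - 13)²)²) = 1/(((2*(-3 - 2)/(1 + 2*(-2)) - 13)²)²) = 1/(((2*(-5)/(1 - 4) - 13)²)²) = 1/(((2*(-5)/(-3) - 13)²)²) = 1/(((2*(-⅓)*(-5) - 13)²)²) = 1/(((10/3 - 13)²)²) = 1/(((-29/3)²)²) = 1/((841/9)²) = 1/(707281/81) = 81/707281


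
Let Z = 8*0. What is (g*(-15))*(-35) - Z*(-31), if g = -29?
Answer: -15225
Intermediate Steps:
Z = 0
(g*(-15))*(-35) - Z*(-31) = -29*(-15)*(-35) - 0*(-31) = 435*(-35) - 1*0 = -15225 + 0 = -15225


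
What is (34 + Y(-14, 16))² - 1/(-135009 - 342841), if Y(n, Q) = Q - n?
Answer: 1957273601/477850 ≈ 4096.0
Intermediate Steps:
(34 + Y(-14, 16))² - 1/(-135009 - 342841) = (34 + (16 - 1*(-14)))² - 1/(-135009 - 342841) = (34 + (16 + 14))² - 1/(-477850) = (34 + 30)² - 1*(-1/477850) = 64² + 1/477850 = 4096 + 1/477850 = 1957273601/477850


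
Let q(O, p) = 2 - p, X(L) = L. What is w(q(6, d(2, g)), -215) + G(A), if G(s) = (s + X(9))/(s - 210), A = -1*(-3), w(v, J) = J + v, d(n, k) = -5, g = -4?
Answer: -14356/69 ≈ -208.06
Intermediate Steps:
A = 3
G(s) = (9 + s)/(-210 + s) (G(s) = (s + 9)/(s - 210) = (9 + s)/(-210 + s))
w(q(6, d(2, g)), -215) + G(A) = (-215 + (2 - 1*(-5))) + (9 + 3)/(-210 + 3) = (-215 + (2 + 5)) + 12/(-207) = (-215 + 7) - 1/207*12 = -208 - 4/69 = -14356/69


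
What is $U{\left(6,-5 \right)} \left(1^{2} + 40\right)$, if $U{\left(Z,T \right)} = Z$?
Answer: $246$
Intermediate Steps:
$U{\left(6,-5 \right)} \left(1^{2} + 40\right) = 6 \left(1^{2} + 40\right) = 6 \left(1 + 40\right) = 6 \cdot 41 = 246$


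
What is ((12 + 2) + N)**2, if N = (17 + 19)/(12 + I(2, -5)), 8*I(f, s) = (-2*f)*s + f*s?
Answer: 784996/2809 ≈ 279.46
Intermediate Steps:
I(f, s) = -f*s/8 (I(f, s) = ((-2*f)*s + f*s)/8 = (-2*f*s + f*s)/8 = (-f*s)/8 = -f*s/8)
N = 144/53 (N = (17 + 19)/(12 - 1/8*2*(-5)) = 36/(12 + 5/4) = 36/(53/4) = 36*(4/53) = 144/53 ≈ 2.7170)
((12 + 2) + N)**2 = ((12 + 2) + 144/53)**2 = (14 + 144/53)**2 = (886/53)**2 = 784996/2809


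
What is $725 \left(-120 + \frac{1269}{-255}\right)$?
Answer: $- \frac{1540335}{17} \approx -90608.0$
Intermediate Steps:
$725 \left(-120 + \frac{1269}{-255}\right) = 725 \left(-120 + 1269 \left(- \frac{1}{255}\right)\right) = 725 \left(-120 - \frac{423}{85}\right) = 725 \left(- \frac{10623}{85}\right) = - \frac{1540335}{17}$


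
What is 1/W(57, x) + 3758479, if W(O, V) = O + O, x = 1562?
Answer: 428466607/114 ≈ 3.7585e+6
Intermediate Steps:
W(O, V) = 2*O
1/W(57, x) + 3758479 = 1/(2*57) + 3758479 = 1/114 + 3758479 = 428466607/114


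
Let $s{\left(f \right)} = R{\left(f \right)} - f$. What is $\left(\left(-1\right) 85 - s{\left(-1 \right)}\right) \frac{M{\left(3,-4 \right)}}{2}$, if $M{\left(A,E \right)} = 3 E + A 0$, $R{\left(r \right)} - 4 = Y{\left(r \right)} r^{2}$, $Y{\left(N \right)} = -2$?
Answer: $528$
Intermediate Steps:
$R{\left(r \right)} = 4 - 2 r^{2}$
$M{\left(A,E \right)} = 3 E$ ($M{\left(A,E \right)} = 3 E + 0 = 3 E$)
$s{\left(f \right)} = 4 - f - 2 f^{2}$ ($s{\left(f \right)} = \left(4 - 2 f^{2}\right) - f = 4 - f - 2 f^{2}$)
$\left(\left(-1\right) 85 - s{\left(-1 \right)}\right) \frac{M{\left(3,-4 \right)}}{2} = \left(\left(-1\right) 85 - \left(4 - -1 - 2 \left(-1\right)^{2}\right)\right) \frac{3 \left(-4\right)}{2} = \left(-85 - \left(4 + 1 - 2\right)\right) \left(\left(-12\right) \frac{1}{2}\right) = \left(-85 - \left(4 + 1 - 2\right)\right) \left(-6\right) = \left(-85 - 3\right) \left(-6\right) = \left(-88\right) \left(-6\right) = 528$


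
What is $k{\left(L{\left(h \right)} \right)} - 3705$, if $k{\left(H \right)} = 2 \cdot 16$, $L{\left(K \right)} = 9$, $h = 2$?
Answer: $-3673$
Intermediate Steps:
$k{\left(H \right)} = 32$
$k{\left(L{\left(h \right)} \right)} - 3705 = 32 - 3705 = -3673$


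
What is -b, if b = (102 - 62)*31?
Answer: -1240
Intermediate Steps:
b = 1240 (b = 40*31 = 1240)
-b = -1*1240 = -1240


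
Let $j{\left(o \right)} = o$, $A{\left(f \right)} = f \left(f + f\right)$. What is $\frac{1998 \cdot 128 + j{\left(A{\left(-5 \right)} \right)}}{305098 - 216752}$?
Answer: $\frac{127897}{44173} \approx 2.8954$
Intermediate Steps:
$A{\left(f \right)} = 2 f^{2}$ ($A{\left(f \right)} = f 2 f = 2 f^{2}$)
$\frac{1998 \cdot 128 + j{\left(A{\left(-5 \right)} \right)}}{305098 - 216752} = \frac{1998 \cdot 128 + 2 \left(-5\right)^{2}}{305098 - 216752} = \frac{255744 + 2 \cdot 25}{88346} = \left(255744 + 50\right) \frac{1}{88346} = 255794 \cdot \frac{1}{88346} = \frac{127897}{44173}$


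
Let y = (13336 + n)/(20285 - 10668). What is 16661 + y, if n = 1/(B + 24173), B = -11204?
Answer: 2078180741638/124722873 ≈ 16662.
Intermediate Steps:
n = 1/12969 (n = 1/(-11204 + 24173) = 1/12969 ≈ 7.7107e-5)
y = 172954585/124722873 (y = (13336 + 1/12969)/(20285 - 10668) = (172954585/12969)/9617 = (172954585/12969)*(1/9617) = 172954585/124722873 ≈ 1.3867)
16661 + y = 16661 + 172954585/124722873 = 2078180741638/124722873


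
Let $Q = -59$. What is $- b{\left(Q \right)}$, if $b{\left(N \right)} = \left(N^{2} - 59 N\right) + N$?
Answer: $-6903$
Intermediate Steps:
$b{\left(N \right)} = N^{2} - 58 N$
$- b{\left(Q \right)} = - \left(-59\right) \left(-58 - 59\right) = - \left(-59\right) \left(-117\right) = \left(-1\right) 6903 = -6903$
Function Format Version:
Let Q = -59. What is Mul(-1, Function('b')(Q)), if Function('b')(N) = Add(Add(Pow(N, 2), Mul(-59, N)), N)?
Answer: -6903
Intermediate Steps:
Function('b')(N) = Add(Pow(N, 2), Mul(-58, N))
Mul(-1, Function('b')(Q)) = Mul(-1, Mul(-59, Add(-58, -59))) = Mul(-1, Mul(-59, -117)) = Mul(-1, 6903) = -6903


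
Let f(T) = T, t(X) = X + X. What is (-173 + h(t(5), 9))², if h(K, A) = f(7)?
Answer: 27556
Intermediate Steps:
t(X) = 2*X
h(K, A) = 7
(-173 + h(t(5), 9))² = (-173 + 7)² = (-166)² = 27556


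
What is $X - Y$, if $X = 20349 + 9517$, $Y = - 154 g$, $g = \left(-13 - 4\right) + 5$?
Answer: $28018$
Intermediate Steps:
$g = -12$ ($g = -17 + 5 = -12$)
$Y = 1848$ ($Y = \left(-154\right) \left(-12\right) = 1848$)
$X = 29866$
$X - Y = 29866 - 1848 = 28018$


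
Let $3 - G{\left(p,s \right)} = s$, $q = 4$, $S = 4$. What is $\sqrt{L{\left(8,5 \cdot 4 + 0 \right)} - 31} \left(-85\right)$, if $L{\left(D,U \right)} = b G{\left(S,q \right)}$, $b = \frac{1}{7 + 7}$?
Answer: $- \frac{85 i \sqrt{6090}}{14} \approx - 473.8 i$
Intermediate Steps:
$G{\left(p,s \right)} = 3 - s$
$b = \frac{1}{14} \approx 0.071429$
$L{\left(D,U \right)} = - \frac{1}{14}$ ($L{\left(D,U \right)} = \frac{3 - 4}{14} = \frac{1}{14} \left(-1\right) = - \frac{1}{14}$)
$\sqrt{L{\left(8,5 \cdot 4 + 0 \right)} - 31} \left(-85\right) = \sqrt{- \frac{1}{14} - 31} \left(-85\right) = \sqrt{- \frac{435}{14}} \left(-85\right) = \frac{i \sqrt{6090}}{14} \left(-85\right) = - \frac{85 i \sqrt{6090}}{14}$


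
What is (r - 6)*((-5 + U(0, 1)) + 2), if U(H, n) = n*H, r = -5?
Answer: 33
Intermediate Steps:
U(H, n) = H*n
(r - 6)*((-5 + U(0, 1)) + 2) = (-5 - 6)*((-5 + 0*1) + 2) = -11*((-5 + 0) + 2) = -11*(-5 + 2) = -11*(-3) = 33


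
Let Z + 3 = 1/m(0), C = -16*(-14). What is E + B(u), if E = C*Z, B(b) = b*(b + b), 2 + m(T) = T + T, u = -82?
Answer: 12664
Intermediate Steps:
m(T) = -2 + 2*T (m(T) = -2 + (T + T) = -2 + 2*T)
C = 224
Z = -7/2 (Z = -3 + 1/(-2 + 2*0) = -3 + 1/(-2 + 0) = -3 + 1/(-2) = -3 - 1/2 = -7/2 ≈ -3.5000)
B(b) = 2*b**2 (B(b) = b*(2*b) = 2*b**2)
E = -784 (E = 224*(-7/2) = -784)
E + B(u) = -784 + 2*(-82)**2 = -784 + 2*6724 = -784 + 13448 = 12664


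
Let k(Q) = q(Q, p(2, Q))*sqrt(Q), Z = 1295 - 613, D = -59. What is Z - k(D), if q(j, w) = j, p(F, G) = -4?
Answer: 682 + 59*I*sqrt(59) ≈ 682.0 + 453.19*I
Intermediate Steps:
Z = 682
k(Q) = Q**(3/2) (k(Q) = Q*sqrt(Q) = Q**(3/2))
Z - k(D) = 682 - (-59)**(3/2) = 682 - (-59)*I*sqrt(59) = 682 + 59*I*sqrt(59)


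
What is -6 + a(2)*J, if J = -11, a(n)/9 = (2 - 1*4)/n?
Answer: 93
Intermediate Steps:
a(n) = -18/n (a(n) = 9*((2 - 1*4)/n) = 9*((2 - 4)/n) = 9*(-2/n) = -18/n)
-6 + a(2)*J = -6 - 18/2*(-11) = -6 - 18*1/2*(-11) = -6 - 9*(-11) = -6 + 99 = 93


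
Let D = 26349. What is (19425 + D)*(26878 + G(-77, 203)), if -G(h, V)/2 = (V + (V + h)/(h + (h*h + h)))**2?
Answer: -192321858275928/75625 ≈ -2.5431e+9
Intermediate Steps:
G(h, V) = -2*(V + (V + h)/(h**2 + 2*h))**2 (G(h, V) = -2*(V + (V + h)/(h + (h*h + h)))**2 = -2*(V + (V + h)/(h + (h**2 + h)))**2 = -2*(V + (V + h)/(h + (h + h**2)))**2 = -2*(V + (V + h)/(h**2 + 2*h))**2)
(19425 + D)*(26878 + G(-77, 203)) = (19425 + 26349)*(26878 - 2*(203 - 77 + 203*(-77)**2 + 2*203*(-77))**2/((-77)**2*(2 - 77)**2)) = 45774*(26878 - 2*1/5929*(203 - 77 + 203*5929 - 31262)**2/(-75)**2) = 45774*(26878 - 2*1/5929*1/5625*(203 - 77 + 1203587 - 31262)**2) = 45774*(26878 - 2*1/5929*1/5625*1172451**2) = 45774*(26878 - 2*1/5929*1/5625*1374641347401) = 45774*(26878 - 6234201122/75625) = 45774*(-4201552372/75625) = -192321858275928/75625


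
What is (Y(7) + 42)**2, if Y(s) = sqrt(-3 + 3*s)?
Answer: 1782 + 252*sqrt(2) ≈ 2138.4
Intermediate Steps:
(Y(7) + 42)**2 = (sqrt(-3 + 3*7) + 42)**2 = (sqrt(-3 + 21) + 42)**2 = (sqrt(18) + 42)**2 = (3*sqrt(2) + 42)**2 = (42 + 3*sqrt(2))**2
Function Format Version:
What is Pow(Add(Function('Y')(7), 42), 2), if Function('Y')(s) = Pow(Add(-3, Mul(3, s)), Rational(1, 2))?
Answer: Add(1782, Mul(252, Pow(2, Rational(1, 2)))) ≈ 2138.4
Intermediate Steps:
Pow(Add(Function('Y')(7), 42), 2) = Pow(Add(Pow(Add(-3, Mul(3, 7)), Rational(1, 2)), 42), 2) = Pow(Add(Pow(Add(-3, 21), Rational(1, 2)), 42), 2) = Pow(Add(Pow(18, Rational(1, 2)), 42), 2) = Pow(Add(Mul(3, Pow(2, Rational(1, 2))), 42), 2) = Pow(Add(42, Mul(3, Pow(2, Rational(1, 2)))), 2)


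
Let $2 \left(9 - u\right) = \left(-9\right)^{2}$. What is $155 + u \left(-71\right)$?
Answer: $\frac{4783}{2} \approx 2391.5$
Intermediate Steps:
$u = - \frac{63}{2}$ ($u = 9 - \frac{\left(-9\right)^{2}}{2} = 9 - \frac{81}{2} = - \frac{63}{2} \approx -31.5$)
$155 + u \left(-71\right) = 155 - - \frac{4473}{2} = 155 + \frac{4473}{2} = \frac{4783}{2}$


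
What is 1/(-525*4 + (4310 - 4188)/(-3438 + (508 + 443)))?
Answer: -2487/5222822 ≈ -0.00047618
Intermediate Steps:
1/(-525*4 + (4310 - 4188)/(-3438 + (508 + 443))) = 1/(-105*20 + 122/(-3438 + 951)) = 1/(-2100 + 122/(-2487)) = 1/(-2100 + 122*(-1/2487)) = 1/(-2100 - 122/2487) = 1/(-5222822/2487) = -2487/5222822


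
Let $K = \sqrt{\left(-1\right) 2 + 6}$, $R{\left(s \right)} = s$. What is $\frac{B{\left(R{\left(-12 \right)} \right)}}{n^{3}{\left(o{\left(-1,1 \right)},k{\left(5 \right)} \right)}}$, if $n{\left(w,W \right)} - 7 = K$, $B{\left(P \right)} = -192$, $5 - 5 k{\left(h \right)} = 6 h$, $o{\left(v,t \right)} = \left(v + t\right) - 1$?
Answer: $- \frac{64}{243} \approx -0.26337$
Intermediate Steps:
$o{\left(v,t \right)} = -1 + t + v$ ($o{\left(v,t \right)} = \left(t + v\right) - 1 = -1 + t + v$)
$k{\left(h \right)} = 1 - \frac{6 h}{5}$
$K = 2$ ($K = \sqrt{-2 + 6} = \sqrt{4} = 2$)
$n{\left(w,W \right)} = 9$ ($n{\left(w,W \right)} = 7 + 2 = 9$)
$\frac{B{\left(R{\left(-12 \right)} \right)}}{n^{3}{\left(o{\left(-1,1 \right)},k{\left(5 \right)} \right)}} = - \frac{192}{9^{3}} = - \frac{192}{729} = \left(-192\right) \frac{1}{729} = - \frac{64}{243}$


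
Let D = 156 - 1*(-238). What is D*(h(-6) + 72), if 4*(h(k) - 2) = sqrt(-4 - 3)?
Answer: 29156 + 197*I*sqrt(7)/2 ≈ 29156.0 + 260.61*I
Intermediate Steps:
h(k) = 2 + I*sqrt(7)/4 (h(k) = 2 + sqrt(-4 - 3)/4 = 2 + sqrt(-7)/4 = 2 + (I*sqrt(7))/4 = 2 + I*sqrt(7)/4)
D = 394 (D = 156 + 238 = 394)
D*(h(-6) + 72) = 394*((2 + I*sqrt(7)/4) + 72) = 394*(74 + I*sqrt(7)/4) = 29156 + 197*I*sqrt(7)/2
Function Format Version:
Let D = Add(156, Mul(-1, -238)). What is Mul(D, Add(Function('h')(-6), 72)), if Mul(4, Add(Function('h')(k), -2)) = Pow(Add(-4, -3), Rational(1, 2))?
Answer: Add(29156, Mul(Rational(197, 2), I, Pow(7, Rational(1, 2)))) ≈ Add(29156., Mul(260.61, I))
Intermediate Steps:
Function('h')(k) = Add(2, Mul(Rational(1, 4), I, Pow(7, Rational(1, 2)))) (Function('h')(k) = Add(2, Mul(Rational(1, 4), Pow(Add(-4, -3), Rational(1, 2)))) = Add(2, Mul(Rational(1, 4), Pow(-7, Rational(1, 2)))) = Add(2, Mul(Rational(1, 4), Mul(I, Pow(7, Rational(1, 2))))) = Add(2, Mul(Rational(1, 4), I, Pow(7, Rational(1, 2)))))
D = 394 (D = Add(156, 238) = 394)
Mul(D, Add(Function('h')(-6), 72)) = Mul(394, Add(Add(2, Mul(Rational(1, 4), I, Pow(7, Rational(1, 2)))), 72)) = Mul(394, Add(74, Mul(Rational(1, 4), I, Pow(7, Rational(1, 2))))) = Add(29156, Mul(Rational(197, 2), I, Pow(7, Rational(1, 2))))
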